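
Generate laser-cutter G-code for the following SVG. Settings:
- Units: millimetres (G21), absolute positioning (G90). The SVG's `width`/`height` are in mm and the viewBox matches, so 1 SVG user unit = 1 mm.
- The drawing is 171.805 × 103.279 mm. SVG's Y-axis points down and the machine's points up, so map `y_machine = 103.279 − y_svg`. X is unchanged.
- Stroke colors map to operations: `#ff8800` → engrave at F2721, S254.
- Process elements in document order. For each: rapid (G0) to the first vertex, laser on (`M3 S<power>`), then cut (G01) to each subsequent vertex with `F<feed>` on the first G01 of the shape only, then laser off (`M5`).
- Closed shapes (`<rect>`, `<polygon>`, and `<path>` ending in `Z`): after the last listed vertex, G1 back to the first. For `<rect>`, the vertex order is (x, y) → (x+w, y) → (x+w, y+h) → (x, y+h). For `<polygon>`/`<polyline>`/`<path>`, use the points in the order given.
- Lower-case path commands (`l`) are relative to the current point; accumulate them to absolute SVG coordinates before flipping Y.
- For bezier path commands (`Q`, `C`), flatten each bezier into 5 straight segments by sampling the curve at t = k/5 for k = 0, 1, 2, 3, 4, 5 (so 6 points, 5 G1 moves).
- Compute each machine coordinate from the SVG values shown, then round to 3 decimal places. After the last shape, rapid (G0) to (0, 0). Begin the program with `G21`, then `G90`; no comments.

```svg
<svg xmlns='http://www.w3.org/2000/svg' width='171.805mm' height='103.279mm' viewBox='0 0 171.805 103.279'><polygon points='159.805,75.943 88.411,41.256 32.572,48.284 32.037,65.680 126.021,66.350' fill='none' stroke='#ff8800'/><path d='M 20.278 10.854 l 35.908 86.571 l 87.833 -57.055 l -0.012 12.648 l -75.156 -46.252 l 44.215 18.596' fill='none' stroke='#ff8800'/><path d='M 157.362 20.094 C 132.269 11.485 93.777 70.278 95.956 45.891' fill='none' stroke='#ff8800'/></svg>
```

G21
G90
G0 X159.805 Y27.336
M3 S254
G01 X88.411 Y62.023 F2721
G01 X32.572 Y54.995
G01 X32.037 Y37.599
G01 X126.021 Y36.929
G01 X159.805 Y27.336
M5
G0 X20.278 Y92.425
M3 S254
G01 X56.186 Y5.854 F2721
G01 X144.019 Y62.909
G01 X144.007 Y50.261
G01 X68.851 Y96.513
G01 X113.066 Y77.917
M5
G0 X157.362 Y83.185
M3 S254
G01 X141.131 Y81.467 F2721
G01 X124.279 Y70.800
G01 X109.403 Y58.413
G01 X99.097 Y51.533
G01 X95.956 Y57.388
M5
G0 X0.000 Y0.000

1 u = 1 mm; y_m = 103.279 − y.

[1] `<polygon>` closed polygon, #ff8800→engrave S254 F2721: (159.805,27.336) → (88.411,62.023) → (32.572,54.995) → (32.037,37.599) → (126.021,36.929) → (159.805,27.336) (closed)

[2] `<path>` open polyline, #ff8800→engrave S254 F2721: (20.278,92.425) → (56.186,5.854) → (144.019,62.909) → (144.007,50.261) → (68.851,96.513) → (113.066,77.917)

[3] `<path>` cubic bezier, #ff8800→engrave S254 F2721: (157.362,83.185) → (141.131,81.467) → (124.279,70.800) → (109.403,58.413) → (99.097,51.533) → (95.956,57.388)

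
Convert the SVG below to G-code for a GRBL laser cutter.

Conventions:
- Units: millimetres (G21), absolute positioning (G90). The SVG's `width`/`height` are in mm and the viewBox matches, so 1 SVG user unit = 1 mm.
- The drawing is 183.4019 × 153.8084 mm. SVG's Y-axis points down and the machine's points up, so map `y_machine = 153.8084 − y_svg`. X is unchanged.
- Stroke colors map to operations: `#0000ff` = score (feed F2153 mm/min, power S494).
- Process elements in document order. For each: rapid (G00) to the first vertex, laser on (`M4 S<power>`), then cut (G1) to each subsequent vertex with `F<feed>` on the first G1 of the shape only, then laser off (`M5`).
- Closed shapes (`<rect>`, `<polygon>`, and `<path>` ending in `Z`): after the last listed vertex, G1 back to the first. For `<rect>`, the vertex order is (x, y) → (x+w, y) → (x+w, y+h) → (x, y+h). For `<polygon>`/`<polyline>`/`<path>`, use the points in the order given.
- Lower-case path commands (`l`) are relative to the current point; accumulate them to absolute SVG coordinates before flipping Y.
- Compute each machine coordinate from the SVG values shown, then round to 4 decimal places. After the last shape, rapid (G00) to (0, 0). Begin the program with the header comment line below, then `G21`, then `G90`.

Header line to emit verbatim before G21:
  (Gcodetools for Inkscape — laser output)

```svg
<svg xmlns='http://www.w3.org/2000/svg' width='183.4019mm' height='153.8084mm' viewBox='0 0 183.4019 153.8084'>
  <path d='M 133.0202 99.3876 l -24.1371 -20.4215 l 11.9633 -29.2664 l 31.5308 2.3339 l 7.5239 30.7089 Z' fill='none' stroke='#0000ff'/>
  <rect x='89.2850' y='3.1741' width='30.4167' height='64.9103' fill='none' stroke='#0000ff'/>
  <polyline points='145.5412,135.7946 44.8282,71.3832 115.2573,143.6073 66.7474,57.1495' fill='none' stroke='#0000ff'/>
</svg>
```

(Gcodetools for Inkscape — laser output)
G21
G90
G00 X133.0202 Y54.4208
M4 S494
G1 X108.8831 Y74.8423 F2153
G1 X120.8464 Y104.1087
G1 X152.3772 Y101.7748
G1 X159.9011 Y71.0659
G1 X133.0202 Y54.4208
M5
G00 X89.2850 Y150.6343
M4 S494
G1 X119.7017 Y150.6343 F2153
G1 X119.7017 Y85.7240
G1 X89.2850 Y85.7240
G1 X89.2850 Y150.6343
M5
G00 X145.5412 Y18.0138
M4 S494
G1 X44.8282 Y82.4252 F2153
G1 X115.2573 Y10.2011
G1 X66.7474 Y96.6589
M5
G00 X0.0000 Y0.0000

1 u = 1 mm; y_m = 153.8084 − y.

[1] `<path>` regular polygon, #0000ff→score S494 F2153: (133.0202,54.4208) → (108.8831,74.8423) → (120.8464,104.1087) → (152.3772,101.7748) → (159.9011,71.0659) → (133.0202,54.4208) (closed)

[2] `<rect>` rectangle, #0000ff→score S494 F2153: (89.2850,150.6343) → (119.7017,150.6343) → (119.7017,85.7240) → (89.2850,85.7240) → (89.2850,150.6343) (closed)

[3] `<polyline>` open polyline, #0000ff→score S494 F2153: (145.5412,18.0138) → (44.8282,82.4252) → (115.2573,10.2011) → (66.7474,96.6589)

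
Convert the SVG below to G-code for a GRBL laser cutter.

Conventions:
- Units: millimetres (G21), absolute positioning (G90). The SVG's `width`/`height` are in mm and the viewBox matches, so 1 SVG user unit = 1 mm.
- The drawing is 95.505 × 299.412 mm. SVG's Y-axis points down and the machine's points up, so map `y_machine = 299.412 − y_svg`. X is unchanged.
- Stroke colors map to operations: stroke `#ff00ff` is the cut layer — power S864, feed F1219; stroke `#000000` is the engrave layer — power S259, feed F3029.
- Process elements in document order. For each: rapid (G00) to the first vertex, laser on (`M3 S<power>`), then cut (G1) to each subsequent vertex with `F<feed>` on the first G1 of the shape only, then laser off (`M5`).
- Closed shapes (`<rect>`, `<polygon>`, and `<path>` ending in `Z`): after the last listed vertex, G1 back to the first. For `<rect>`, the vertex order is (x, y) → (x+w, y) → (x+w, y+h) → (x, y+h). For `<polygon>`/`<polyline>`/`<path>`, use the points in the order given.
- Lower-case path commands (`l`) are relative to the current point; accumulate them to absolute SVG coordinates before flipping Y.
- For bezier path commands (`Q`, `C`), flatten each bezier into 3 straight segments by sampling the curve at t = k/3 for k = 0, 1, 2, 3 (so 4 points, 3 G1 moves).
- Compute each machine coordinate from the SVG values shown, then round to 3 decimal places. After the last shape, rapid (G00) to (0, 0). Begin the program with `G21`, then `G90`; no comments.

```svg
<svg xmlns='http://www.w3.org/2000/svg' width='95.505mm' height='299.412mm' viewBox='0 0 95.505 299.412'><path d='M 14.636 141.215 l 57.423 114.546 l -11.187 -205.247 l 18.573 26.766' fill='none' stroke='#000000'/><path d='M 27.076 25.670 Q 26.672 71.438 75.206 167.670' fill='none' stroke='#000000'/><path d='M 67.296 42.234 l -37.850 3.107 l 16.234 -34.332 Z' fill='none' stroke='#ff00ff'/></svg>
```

G21
G90
G00 X14.636 Y158.197
M3 S259
G1 X72.059 Y43.651 F3029
G1 X60.872 Y248.898
G1 X79.445 Y222.132
M5
G00 X27.076 Y273.742
M3 S259
G1 X32.244 Y237.623 F3029
G1 X48.288 Y190.290
G1 X75.206 Y131.742
M5
G00 X67.296 Y257.178
M3 S864
G1 X29.446 Y254.071 F1219
G1 X45.680 Y288.403
G1 X67.296 Y257.178
M5
G00 X0.000 Y0.000

1 u = 1 mm; y_m = 299.412 − y.

[1] `<path>` open polyline, #000000→engrave S259 F3029: (14.636,158.197) → (72.059,43.651) → (60.872,248.898) → (79.445,222.132)

[2] `<path>` quadratic bezier, #000000→engrave S259 F3029: (27.076,273.742) → (32.244,237.623) → (48.288,190.290) → (75.206,131.742)

[3] `<path>` regular polygon, #ff00ff→cut S864 F1219: (67.296,257.178) → (29.446,254.071) → (45.680,288.403) → (67.296,257.178) (closed)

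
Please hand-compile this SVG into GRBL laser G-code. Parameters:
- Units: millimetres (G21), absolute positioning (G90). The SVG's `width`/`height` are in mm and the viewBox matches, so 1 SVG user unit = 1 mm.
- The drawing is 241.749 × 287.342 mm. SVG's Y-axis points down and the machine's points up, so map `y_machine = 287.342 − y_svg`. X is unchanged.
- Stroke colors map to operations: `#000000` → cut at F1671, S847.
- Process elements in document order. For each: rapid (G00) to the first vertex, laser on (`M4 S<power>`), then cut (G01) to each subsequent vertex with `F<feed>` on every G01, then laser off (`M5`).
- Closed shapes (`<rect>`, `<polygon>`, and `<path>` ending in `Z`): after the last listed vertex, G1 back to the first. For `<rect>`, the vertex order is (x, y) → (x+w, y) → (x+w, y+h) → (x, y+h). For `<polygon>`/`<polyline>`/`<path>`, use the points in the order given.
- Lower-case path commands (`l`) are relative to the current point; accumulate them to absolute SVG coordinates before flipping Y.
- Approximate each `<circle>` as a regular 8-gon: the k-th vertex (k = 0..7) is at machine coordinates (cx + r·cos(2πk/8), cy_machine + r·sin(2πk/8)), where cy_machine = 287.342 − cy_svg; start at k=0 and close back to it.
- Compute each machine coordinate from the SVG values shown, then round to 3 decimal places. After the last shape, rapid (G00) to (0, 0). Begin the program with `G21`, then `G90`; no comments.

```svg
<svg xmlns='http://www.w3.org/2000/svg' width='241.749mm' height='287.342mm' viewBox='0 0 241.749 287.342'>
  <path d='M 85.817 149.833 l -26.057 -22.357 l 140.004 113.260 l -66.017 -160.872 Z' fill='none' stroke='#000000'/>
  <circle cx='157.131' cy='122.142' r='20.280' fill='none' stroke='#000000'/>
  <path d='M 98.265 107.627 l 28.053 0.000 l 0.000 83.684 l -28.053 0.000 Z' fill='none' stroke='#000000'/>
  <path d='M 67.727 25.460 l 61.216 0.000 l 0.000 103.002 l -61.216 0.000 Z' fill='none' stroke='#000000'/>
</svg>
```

G21
G90
G00 X85.817 Y137.509
M4 S847
G01 X59.760 Y159.866 F1671
G01 X199.764 Y46.606 F1671
G01 X133.747 Y207.478 F1671
G01 X85.817 Y137.509 F1671
M5
G00 X177.411 Y165.200
M4 S847
G01 X171.471 Y179.540 F1671
G01 X157.131 Y185.480 F1671
G01 X142.791 Y179.540 F1671
G01 X136.851 Y165.200 F1671
G01 X142.791 Y150.860 F1671
G01 X157.131 Y144.920 F1671
G01 X171.471 Y150.860 F1671
G01 X177.411 Y165.200 F1671
M5
G00 X98.265 Y179.715
M4 S847
G01 X126.318 Y179.715 F1671
G01 X126.318 Y96.031 F1671
G01 X98.265 Y96.031 F1671
G01 X98.265 Y179.715 F1671
M5
G00 X67.727 Y261.882
M4 S847
G01 X128.943 Y261.882 F1671
G01 X128.943 Y158.880 F1671
G01 X67.727 Y158.880 F1671
G01 X67.727 Y261.882 F1671
M5
G00 X0.000 Y0.000

1 u = 1 mm; y_m = 287.342 − y.

[1] `<path>` closed polygon, #000000→cut S847 F1671: (85.817,137.509) → (59.760,159.866) → (199.764,46.606) → (133.747,207.478) → (85.817,137.509) (closed)

[2] `<circle>` circle, #000000→cut S847 F1671: (177.411,165.200) → (171.471,179.540) → (157.131,185.480) → (142.791,179.540) → (136.851,165.200) → (142.791,150.860) → (157.131,144.920) → (171.471,150.860) → (177.411,165.200) (closed)

[3] `<path>` rectangle, #000000→cut S847 F1671: (98.265,179.715) → (126.318,179.715) → (126.318,96.031) → (98.265,96.031) → (98.265,179.715) (closed)

[4] `<path>` rectangle, #000000→cut S847 F1671: (67.727,261.882) → (128.943,261.882) → (128.943,158.880) → (67.727,158.880) → (67.727,261.882) (closed)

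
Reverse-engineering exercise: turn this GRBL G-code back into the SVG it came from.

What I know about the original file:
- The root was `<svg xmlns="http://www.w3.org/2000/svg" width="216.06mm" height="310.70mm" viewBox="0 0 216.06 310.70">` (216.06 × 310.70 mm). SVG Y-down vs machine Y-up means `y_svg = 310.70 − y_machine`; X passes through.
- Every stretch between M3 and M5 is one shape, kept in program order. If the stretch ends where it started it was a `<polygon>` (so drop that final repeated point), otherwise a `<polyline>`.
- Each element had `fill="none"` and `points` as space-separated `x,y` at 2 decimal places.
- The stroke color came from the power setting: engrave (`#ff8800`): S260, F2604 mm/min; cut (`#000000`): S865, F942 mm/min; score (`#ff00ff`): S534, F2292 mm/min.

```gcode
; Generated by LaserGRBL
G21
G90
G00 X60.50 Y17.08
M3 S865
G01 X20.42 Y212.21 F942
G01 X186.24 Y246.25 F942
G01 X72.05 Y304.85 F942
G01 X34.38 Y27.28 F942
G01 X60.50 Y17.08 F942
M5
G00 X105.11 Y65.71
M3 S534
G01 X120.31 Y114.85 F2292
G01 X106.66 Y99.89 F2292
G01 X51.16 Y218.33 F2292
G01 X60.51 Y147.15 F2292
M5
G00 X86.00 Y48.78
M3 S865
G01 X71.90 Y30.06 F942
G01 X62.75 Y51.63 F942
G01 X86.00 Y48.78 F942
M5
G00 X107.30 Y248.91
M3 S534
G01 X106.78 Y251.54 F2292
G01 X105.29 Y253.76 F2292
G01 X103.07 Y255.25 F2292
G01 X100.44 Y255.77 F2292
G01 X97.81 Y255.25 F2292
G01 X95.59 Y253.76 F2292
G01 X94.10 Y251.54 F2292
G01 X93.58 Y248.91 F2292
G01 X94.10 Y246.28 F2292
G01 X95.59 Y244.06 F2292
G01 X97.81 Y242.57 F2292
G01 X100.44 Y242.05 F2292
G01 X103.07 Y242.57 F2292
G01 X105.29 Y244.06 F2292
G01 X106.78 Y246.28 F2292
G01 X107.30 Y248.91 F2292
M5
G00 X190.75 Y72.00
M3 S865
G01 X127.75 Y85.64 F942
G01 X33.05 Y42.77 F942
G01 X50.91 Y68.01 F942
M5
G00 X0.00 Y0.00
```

Machine Y-up, SVG Y-down with viewBox height 310.70, so y_svg = 310.70 − y_machine; X carries over.

Run 1: the run's S865 means `#000000` (cut). The run returns to its start, so emit a `<polygon>` with points (Y-flipped): 60.50,293.62 20.42,98.49 186.24,64.45 72.05,5.85 34.38,283.42.

Run 2: power S534 maps to stroke `#ff00ff` (score). The run is open, so emit a `<polyline>` with points (Y-flipped): 105.11,244.99 120.31,195.85 106.66,210.81 51.16,92.37 60.51,163.55.

Run 3: the run's S865 means `#000000` (cut). The run returns to its start, so emit a `<polygon>` with points (Y-flipped): 86.00,261.92 71.90,280.64 62.75,259.07.

Run 4: the run's S534 means `#ff00ff` (score). The run returns to its start, so emit a `<polygon>` with points (Y-flipped): 107.30,61.79 106.78,59.16 105.29,56.94 103.07,55.45 100.44,54.93 97.81,55.45 95.59,56.94 94.10,59.16 93.58,61.79 94.10,64.42 95.59,66.64 97.81,68.13 100.44,68.65 103.07,68.13 105.29,66.64 106.78,64.42.

Run 5: the run's S865 means `#000000` (cut). The run is open, so emit a `<polyline>` with points (Y-flipped): 190.75,238.70 127.75,225.06 33.05,267.93 50.91,242.69.

<svg xmlns="http://www.w3.org/2000/svg" width="216.06mm" height="310.70mm" viewBox="0 0 216.06 310.70">
  <polygon points="60.50,293.62 20.42,98.49 186.24,64.45 72.05,5.85 34.38,283.42" fill="none" stroke="#000000"/>
  <polyline points="105.11,244.99 120.31,195.85 106.66,210.81 51.16,92.37 60.51,163.55" fill="none" stroke="#ff00ff"/>
  <polygon points="86.00,261.92 71.90,280.64 62.75,259.07" fill="none" stroke="#000000"/>
  <polygon points="107.30,61.79 106.78,59.16 105.29,56.94 103.07,55.45 100.44,54.93 97.81,55.45 95.59,56.94 94.10,59.16 93.58,61.79 94.10,64.42 95.59,66.64 97.81,68.13 100.44,68.65 103.07,68.13 105.29,66.64 106.78,64.42" fill="none" stroke="#ff00ff"/>
  <polyline points="190.75,238.70 127.75,225.06 33.05,267.93 50.91,242.69" fill="none" stroke="#000000"/>
</svg>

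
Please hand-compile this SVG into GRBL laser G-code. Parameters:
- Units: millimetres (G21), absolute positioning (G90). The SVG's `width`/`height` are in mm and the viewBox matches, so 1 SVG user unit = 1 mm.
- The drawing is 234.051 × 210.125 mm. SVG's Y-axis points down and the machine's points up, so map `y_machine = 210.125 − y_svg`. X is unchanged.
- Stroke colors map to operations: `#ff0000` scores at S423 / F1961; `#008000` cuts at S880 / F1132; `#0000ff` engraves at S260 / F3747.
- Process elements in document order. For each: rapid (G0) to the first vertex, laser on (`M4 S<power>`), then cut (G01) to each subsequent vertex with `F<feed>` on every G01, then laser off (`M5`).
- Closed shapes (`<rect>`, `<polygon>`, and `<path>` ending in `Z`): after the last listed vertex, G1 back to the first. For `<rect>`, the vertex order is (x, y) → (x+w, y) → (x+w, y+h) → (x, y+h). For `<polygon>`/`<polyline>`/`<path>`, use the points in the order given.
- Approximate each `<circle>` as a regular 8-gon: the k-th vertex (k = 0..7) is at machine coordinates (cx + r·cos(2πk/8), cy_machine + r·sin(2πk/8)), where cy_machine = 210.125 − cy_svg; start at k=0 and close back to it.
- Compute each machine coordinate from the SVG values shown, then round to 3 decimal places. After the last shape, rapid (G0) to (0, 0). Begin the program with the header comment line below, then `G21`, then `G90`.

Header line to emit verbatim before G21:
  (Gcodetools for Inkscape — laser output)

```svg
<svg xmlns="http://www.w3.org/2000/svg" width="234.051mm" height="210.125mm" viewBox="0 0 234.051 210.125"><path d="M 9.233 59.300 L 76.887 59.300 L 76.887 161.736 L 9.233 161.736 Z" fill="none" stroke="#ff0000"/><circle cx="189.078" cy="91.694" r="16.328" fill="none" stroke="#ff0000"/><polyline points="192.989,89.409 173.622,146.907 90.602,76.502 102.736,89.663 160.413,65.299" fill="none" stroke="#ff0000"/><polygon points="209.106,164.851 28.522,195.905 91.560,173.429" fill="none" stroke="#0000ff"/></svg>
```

viewBox `0 0 234.051 210.125` with mm width/height → 1 unit = 1 mm. Flip: y_m = 210.125 − y_svg.

**Shape 1** — `<path>` rectangle, stroke `#ff0000` → score (S423, F1961). Machine vertices: (9.233,150.825) → (76.887,150.825) → (76.887,48.389) → (9.233,48.389) → (9.233,150.825). Closed: final G1 returns to the first vertex.

**Shape 2** — `<circle>` circle, stroke `#ff0000` → score (S423, F1961). Machine vertices: (205.406,118.431) → (200.624,129.977) → (189.078,134.759) → (177.532,129.977) → (172.750,118.431) → (177.532,106.885) → (189.078,102.103) → (200.624,106.885) → (205.406,118.431). Closed: final G1 returns to the first vertex.

**Shape 3** — `<polyline>` open polyline, stroke `#ff0000` → score (S423, F1961). Machine vertices: (192.989,120.716) → (173.622,63.218) → (90.602,133.623) → (102.736,120.462) → (160.413,144.826). Open path.

**Shape 4** — `<polygon>` closed polygon, stroke `#0000ff` → engrave (S260, F3747). Machine vertices: (209.106,45.274) → (28.522,14.220) → (91.560,36.696) → (209.106,45.274). Closed: final G1 returns to the first vertex.

(Gcodetools for Inkscape — laser output)
G21
G90
G0 X9.233 Y150.825
M4 S423
G01 X76.887 Y150.825 F1961
G01 X76.887 Y48.389 F1961
G01 X9.233 Y48.389 F1961
G01 X9.233 Y150.825 F1961
M5
G0 X205.406 Y118.431
M4 S423
G01 X200.624 Y129.977 F1961
G01 X189.078 Y134.759 F1961
G01 X177.532 Y129.977 F1961
G01 X172.750 Y118.431 F1961
G01 X177.532 Y106.885 F1961
G01 X189.078 Y102.103 F1961
G01 X200.624 Y106.885 F1961
G01 X205.406 Y118.431 F1961
M5
G0 X192.989 Y120.716
M4 S423
G01 X173.622 Y63.218 F1961
G01 X90.602 Y133.623 F1961
G01 X102.736 Y120.462 F1961
G01 X160.413 Y144.826 F1961
M5
G0 X209.106 Y45.274
M4 S260
G01 X28.522 Y14.220 F3747
G01 X91.560 Y36.696 F3747
G01 X209.106 Y45.274 F3747
M5
G0 X0.000 Y0.000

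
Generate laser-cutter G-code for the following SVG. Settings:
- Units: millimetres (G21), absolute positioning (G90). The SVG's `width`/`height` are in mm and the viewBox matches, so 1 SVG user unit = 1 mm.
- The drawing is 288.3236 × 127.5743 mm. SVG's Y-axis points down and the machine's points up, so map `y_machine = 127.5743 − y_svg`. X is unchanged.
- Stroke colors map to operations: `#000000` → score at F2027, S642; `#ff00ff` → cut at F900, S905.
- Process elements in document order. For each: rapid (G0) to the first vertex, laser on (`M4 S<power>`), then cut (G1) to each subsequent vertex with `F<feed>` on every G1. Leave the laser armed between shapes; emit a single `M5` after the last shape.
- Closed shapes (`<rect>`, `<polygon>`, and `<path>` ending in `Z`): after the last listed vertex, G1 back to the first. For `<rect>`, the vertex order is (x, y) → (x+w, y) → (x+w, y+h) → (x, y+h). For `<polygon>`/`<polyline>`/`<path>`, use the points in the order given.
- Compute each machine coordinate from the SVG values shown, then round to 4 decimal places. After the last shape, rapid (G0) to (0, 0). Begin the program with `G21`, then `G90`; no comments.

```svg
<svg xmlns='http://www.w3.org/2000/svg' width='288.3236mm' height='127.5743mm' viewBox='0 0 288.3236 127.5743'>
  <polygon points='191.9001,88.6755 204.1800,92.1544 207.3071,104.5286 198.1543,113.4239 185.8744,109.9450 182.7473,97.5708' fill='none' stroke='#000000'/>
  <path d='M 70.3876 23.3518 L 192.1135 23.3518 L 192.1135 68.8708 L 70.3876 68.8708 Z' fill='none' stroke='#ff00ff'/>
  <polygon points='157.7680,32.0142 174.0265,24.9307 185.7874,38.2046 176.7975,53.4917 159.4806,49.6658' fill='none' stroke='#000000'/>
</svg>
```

G21
G90
G0 X191.9001 Y38.8988
M4 S642
G1 X204.1800 Y35.4199 F2027
G1 X207.3071 Y23.0457 F2027
G1 X198.1543 Y14.1504 F2027
G1 X185.8744 Y17.6293 F2027
G1 X182.7473 Y30.0035 F2027
G1 X191.9001 Y38.8988 F2027
G0 X70.3876 Y104.2225
M4 S905
G1 X192.1135 Y104.2225 F900
G1 X192.1135 Y58.7035 F900
G1 X70.3876 Y58.7035 F900
G1 X70.3876 Y104.2225 F900
G0 X157.7680 Y95.5601
M4 S642
G1 X174.0265 Y102.6436 F2027
G1 X185.7874 Y89.3697 F2027
G1 X176.7975 Y74.0826 F2027
G1 X159.4806 Y77.9085 F2027
G1 X157.7680 Y95.5601 F2027
M5
G0 X0.0000 Y0.0000

viewBox `0 0 288.3236 127.5743` with mm width/height → 1 unit = 1 mm. Flip: y_m = 127.5743 − y_svg.

**Shape 1** — `<polygon>` regular polygon, stroke `#000000` → score (S642, F2027). Machine vertices: (191.9001,38.8988) → (204.1800,35.4199) → (207.3071,23.0457) → (198.1543,14.1504) → (185.8744,17.6293) → (182.7473,30.0035) → (191.9001,38.8988). Closed: final G1 returns to the first vertex.

**Shape 2** — `<path>` rectangle, stroke `#ff00ff` → cut (S905, F900). Machine vertices: (70.3876,104.2225) → (192.1135,104.2225) → (192.1135,58.7035) → (70.3876,58.7035) → (70.3876,104.2225). Closed: final G1 returns to the first vertex.

**Shape 3** — `<polygon>` regular polygon, stroke `#000000` → score (S642, F2027). Machine vertices: (157.7680,95.5601) → (174.0265,102.6436) → (185.7874,89.3697) → (176.7975,74.0826) → (159.4806,77.9085) → (157.7680,95.5601). Closed: final G1 returns to the first vertex.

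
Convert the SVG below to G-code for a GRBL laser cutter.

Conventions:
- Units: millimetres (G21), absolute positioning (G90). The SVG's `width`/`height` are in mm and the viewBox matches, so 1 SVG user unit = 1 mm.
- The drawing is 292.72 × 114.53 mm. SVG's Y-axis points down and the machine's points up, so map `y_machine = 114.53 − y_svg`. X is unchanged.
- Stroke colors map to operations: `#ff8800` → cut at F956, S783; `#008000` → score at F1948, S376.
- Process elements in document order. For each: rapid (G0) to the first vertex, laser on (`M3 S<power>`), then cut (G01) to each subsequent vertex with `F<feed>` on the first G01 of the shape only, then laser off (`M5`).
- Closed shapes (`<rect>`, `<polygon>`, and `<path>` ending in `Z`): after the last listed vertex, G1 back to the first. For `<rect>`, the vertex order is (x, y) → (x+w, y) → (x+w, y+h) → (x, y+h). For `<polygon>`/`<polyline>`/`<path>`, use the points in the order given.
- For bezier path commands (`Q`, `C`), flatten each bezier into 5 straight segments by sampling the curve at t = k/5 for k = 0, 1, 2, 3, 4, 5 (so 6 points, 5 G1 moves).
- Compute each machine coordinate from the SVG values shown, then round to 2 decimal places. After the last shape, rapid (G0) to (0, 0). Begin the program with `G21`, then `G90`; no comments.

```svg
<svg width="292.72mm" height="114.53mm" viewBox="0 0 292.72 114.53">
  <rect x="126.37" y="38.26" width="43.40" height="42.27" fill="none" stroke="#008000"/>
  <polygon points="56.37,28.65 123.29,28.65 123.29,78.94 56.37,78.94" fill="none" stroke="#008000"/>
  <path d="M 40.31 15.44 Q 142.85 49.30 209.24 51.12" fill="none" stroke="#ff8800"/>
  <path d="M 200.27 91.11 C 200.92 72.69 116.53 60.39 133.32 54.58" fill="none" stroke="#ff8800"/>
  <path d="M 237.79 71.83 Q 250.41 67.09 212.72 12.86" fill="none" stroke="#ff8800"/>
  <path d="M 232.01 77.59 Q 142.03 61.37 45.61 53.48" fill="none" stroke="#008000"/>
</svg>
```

G21
G90
G0 X126.37 Y76.27
M3 S376
G01 X169.77 Y76.27 F1948
G01 X169.77 Y34.00
G01 X126.37 Y34.00
G01 X126.37 Y76.27
M5
G0 X56.37 Y85.88
M3 S376
G01 X123.29 Y85.88 F1948
G01 X123.29 Y35.59
G01 X56.37 Y35.59
G01 X56.37 Y85.88
M5
G0 X40.31 Y99.09
M3 S783
G01 X79.88 Y86.83 F956
G01 X116.56 Y77.13
G01 X150.34 Y69.99
G01 X181.24 Y65.42
G01 X209.24 Y63.41
M5
G0 X200.27 Y23.42
M3 S783
G01 X191.94 Y33.73 F956
G01 X172.15 Y42.56
G01 X149.82 Y49.89
G01 X133.90 Y55.69
G01 X133.32 Y59.95
M5
G0 X237.79 Y42.70
M3 S783
G01 X240.83 Y46.58 F956
G01 X239.84 Y54.41
G01 X234.82 Y66.20
G01 X225.78 Y81.96
G01 X212.72 Y101.67
M5
G0 X232.01 Y36.94
M3 S376
G01 X195.76 Y43.09 F1948
G01 X159.00 Y48.58
G01 X121.72 Y53.41
G01 X83.92 Y57.56
G01 X45.61 Y61.05
M5
G0 X0.00 Y0.00

Since the viewBox matches the mm dimensions, user units are millimetres directly. The only transform is the Y-flip y_m = 114.53 − y_svg.

Shape 1 is a rectangle drawn with `<rect>`. Its stroke #008000 means score at S376, F1948. After flipping Y the toolpath is (126.37,76.27) → (169.77,76.27) → (169.77,34.00) → (126.37,34.00) → (126.37,76.27), returning to the start.

Shape 2 is a rectangle drawn with `<polygon>`. Its stroke #008000 means score at S376, F1948. After flipping Y the toolpath is (56.37,85.88) → (123.29,85.88) → (123.29,35.59) → (56.37,35.59) → (56.37,85.88), returning to the start.

Shape 3 is a quadratic bezier drawn with `<path>`. Its stroke #ff8800 means cut at S783, F956. After flipping Y the toolpath is (40.31,99.09) → (79.88,86.83) → (116.56,77.13) → (150.34,69.99) → (181.24,65.42) → (209.24,63.41).

Shape 4 is a cubic bezier drawn with `<path>`. Its stroke #ff8800 means cut at S783, F956. After flipping Y the toolpath is (200.27,23.42) → (191.94,33.73) → (172.15,42.56) → (149.82,49.89) → (133.90,55.69) → (133.32,59.95).

Shape 5 is a quadratic bezier drawn with `<path>`. Its stroke #ff8800 means cut at S783, F956. After flipping Y the toolpath is (237.79,42.70) → (240.83,46.58) → (239.84,54.41) → (234.82,66.20) → (225.78,81.96) → (212.72,101.67).

Shape 6 is a quadratic bezier drawn with `<path>`. Its stroke #008000 means score at S376, F1948. After flipping Y the toolpath is (232.01,36.94) → (195.76,43.09) → (159.00,48.58) → (121.72,53.41) → (83.92,57.56) → (45.61,61.05).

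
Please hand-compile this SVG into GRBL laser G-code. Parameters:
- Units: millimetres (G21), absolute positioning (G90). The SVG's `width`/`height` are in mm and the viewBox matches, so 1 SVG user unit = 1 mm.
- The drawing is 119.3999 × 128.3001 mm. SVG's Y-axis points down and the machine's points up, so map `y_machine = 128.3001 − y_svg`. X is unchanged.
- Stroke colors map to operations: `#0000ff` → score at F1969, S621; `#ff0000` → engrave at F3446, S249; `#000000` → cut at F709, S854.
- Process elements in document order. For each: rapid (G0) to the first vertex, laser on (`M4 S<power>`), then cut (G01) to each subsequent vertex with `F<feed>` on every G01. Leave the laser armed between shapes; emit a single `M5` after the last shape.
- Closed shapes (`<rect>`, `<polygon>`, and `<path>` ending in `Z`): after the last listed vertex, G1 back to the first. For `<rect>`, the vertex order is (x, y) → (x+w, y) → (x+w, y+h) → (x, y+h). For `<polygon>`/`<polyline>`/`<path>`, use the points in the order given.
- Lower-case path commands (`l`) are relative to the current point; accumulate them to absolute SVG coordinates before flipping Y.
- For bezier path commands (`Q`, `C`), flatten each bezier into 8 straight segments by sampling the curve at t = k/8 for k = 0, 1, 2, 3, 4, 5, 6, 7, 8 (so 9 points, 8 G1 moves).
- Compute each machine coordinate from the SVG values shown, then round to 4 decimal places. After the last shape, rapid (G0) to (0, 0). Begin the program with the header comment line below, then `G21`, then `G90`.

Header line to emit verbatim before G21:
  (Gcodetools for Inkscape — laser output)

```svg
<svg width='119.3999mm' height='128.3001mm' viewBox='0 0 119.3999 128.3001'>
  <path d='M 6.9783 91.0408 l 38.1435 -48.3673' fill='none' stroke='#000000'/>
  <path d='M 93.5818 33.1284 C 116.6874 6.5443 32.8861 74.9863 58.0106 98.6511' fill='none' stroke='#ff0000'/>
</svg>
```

viewBox `0 0 119.3999 128.3001` with mm width/height → 1 unit = 1 mm. Flip: y_m = 128.3001 − y_svg.

**Shape 1** — `<path>` line segment, stroke `#000000` → cut (S854, F709). Machine vertices: (6.9783,37.2593) → (45.1218,85.6266). Open path.

**Shape 2** — `<path>` cubic bezier, stroke `#ff0000` → engrave (S249, F3446). Control points (SVG): P0=(93.5818,33.1284), P1=(116.6874,6.5443), P2=(32.8861,74.9863), P3=(58.0106,98.6511); sampled at t=k/8. Machine vertices: (93.5818,95.1717) → (97.6567,100.9594) → (94.2383,99.4768) → (85.8561,92.3621) → (75.0391,81.2537) → (64.3168,67.7898) → (56.2184,53.6089) → (53.2733,40.3492) → (58.0106,29.6490). Open path.

(Gcodetools for Inkscape — laser output)
G21
G90
G0 X6.9783 Y37.2593
M4 S854
G01 X45.1218 Y85.6266 F709
G0 X93.5818 Y95.1717
M4 S249
G01 X97.6567 Y100.9594 F3446
G01 X94.2383 Y99.4768 F3446
G01 X85.8561 Y92.3621 F3446
G01 X75.0391 Y81.2537 F3446
G01 X64.3168 Y67.7898 F3446
G01 X56.2184 Y53.6089 F3446
G01 X53.2733 Y40.3492 F3446
G01 X58.0106 Y29.6490 F3446
M5
G0 X0.0000 Y0.0000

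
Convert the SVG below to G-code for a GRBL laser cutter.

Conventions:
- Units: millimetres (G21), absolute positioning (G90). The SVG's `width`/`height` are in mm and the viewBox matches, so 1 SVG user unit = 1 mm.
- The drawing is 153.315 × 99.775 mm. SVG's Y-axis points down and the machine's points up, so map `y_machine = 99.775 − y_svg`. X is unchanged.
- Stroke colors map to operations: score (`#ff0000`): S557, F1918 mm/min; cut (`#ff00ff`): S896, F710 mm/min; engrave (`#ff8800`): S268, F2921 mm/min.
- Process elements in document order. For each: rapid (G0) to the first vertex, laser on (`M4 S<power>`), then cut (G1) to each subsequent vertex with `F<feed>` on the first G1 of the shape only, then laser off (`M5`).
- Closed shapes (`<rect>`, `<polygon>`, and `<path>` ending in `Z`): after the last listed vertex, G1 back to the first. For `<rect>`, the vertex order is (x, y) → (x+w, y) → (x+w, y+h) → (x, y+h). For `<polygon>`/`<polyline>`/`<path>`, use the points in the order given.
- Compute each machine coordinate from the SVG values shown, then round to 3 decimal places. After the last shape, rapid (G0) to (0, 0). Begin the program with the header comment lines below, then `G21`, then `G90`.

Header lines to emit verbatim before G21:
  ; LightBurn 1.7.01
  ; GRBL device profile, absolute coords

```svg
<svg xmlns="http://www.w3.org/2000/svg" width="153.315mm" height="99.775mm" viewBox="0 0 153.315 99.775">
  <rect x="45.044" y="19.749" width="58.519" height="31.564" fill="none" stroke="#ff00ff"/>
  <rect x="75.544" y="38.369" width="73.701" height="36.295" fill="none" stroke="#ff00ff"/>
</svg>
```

viewBox `0 0 153.315 99.775` with mm width/height → 1 unit = 1 mm. Flip: y_m = 99.775 − y_svg.

**Shape 1** — `<rect>` rectangle, stroke `#ff00ff` → cut (S896, F710). Machine vertices: (45.044,80.026) → (103.563,80.026) → (103.563,48.462) → (45.044,48.462) → (45.044,80.026). Closed: final G1 returns to the first vertex.

**Shape 2** — `<rect>` rectangle, stroke `#ff00ff` → cut (S896, F710). Machine vertices: (75.544,61.406) → (149.245,61.406) → (149.245,25.111) → (75.544,25.111) → (75.544,61.406). Closed: final G1 returns to the first vertex.

; LightBurn 1.7.01
; GRBL device profile, absolute coords
G21
G90
G0 X45.044 Y80.026
M4 S896
G1 X103.563 Y80.026 F710
G1 X103.563 Y48.462
G1 X45.044 Y48.462
G1 X45.044 Y80.026
M5
G0 X75.544 Y61.406
M4 S896
G1 X149.245 Y61.406 F710
G1 X149.245 Y25.111
G1 X75.544 Y25.111
G1 X75.544 Y61.406
M5
G0 X0.000 Y0.000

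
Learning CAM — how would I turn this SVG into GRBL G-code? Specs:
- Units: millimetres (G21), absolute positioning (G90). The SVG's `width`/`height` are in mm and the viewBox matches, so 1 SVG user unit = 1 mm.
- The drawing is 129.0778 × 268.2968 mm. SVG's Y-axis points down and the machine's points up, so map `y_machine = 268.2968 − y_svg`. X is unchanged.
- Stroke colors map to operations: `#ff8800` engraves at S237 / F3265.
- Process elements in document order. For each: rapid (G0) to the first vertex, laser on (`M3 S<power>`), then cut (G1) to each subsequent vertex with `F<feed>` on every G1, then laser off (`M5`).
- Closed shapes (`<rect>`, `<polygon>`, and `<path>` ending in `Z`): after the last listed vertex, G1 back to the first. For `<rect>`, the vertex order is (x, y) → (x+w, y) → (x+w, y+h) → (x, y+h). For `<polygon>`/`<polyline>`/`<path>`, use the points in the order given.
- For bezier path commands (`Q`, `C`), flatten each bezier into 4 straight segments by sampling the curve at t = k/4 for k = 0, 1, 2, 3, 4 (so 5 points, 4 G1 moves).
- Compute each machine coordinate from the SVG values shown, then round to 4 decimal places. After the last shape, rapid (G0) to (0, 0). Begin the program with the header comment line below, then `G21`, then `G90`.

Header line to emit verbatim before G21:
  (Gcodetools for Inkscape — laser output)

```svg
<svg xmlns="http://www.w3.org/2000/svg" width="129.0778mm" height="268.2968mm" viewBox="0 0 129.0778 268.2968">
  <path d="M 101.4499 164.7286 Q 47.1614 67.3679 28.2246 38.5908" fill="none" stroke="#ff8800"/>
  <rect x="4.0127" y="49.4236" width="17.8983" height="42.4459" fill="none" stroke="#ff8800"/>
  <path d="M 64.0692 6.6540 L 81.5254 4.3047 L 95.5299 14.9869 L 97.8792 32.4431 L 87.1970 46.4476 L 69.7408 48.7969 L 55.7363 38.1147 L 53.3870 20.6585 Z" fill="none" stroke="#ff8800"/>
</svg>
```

Since the viewBox matches the mm dimensions, user units are millimetres directly. The only transform is the Y-flip y_m = 268.2968 − y_svg.

Shape 1 is a quadratic bezier drawn with `<path>`. Its stroke #ff8800 means engrave at S237, F3265. After flipping Y the toolpath is (101.4499,103.5682) → (76.5151,147.9621) → (55.9993,183.7830) → (39.9025,211.0310) → (28.2246,229.7060).

Shape 2 is a rectangle drawn with `<rect>`. Its stroke #ff8800 means engrave at S237, F3265. After flipping Y the toolpath is (4.0127,218.8732) → (21.9110,218.8732) → (21.9110,176.4273) → (4.0127,176.4273) → (4.0127,218.8732), returning to the start.

Shape 3 is a regular polygon drawn with `<path>`. Its stroke #ff8800 means engrave at S237, F3265. After flipping Y the toolpath is (64.0692,261.6428) → (81.5254,263.9921) → (95.5299,253.3099) → (97.8792,235.8537) → (87.1970,221.8492) → (69.7408,219.4999) → (55.7363,230.1821) → (53.3870,247.6383) → (64.0692,261.6428), returning to the start.

(Gcodetools for Inkscape — laser output)
G21
G90
G0 X101.4499 Y103.5682
M3 S237
G1 X76.5151 Y147.9621 F3265
G1 X55.9993 Y183.7830 F3265
G1 X39.9025 Y211.0310 F3265
G1 X28.2246 Y229.7060 F3265
M5
G0 X4.0127 Y218.8732
M3 S237
G1 X21.9110 Y218.8732 F3265
G1 X21.9110 Y176.4273 F3265
G1 X4.0127 Y176.4273 F3265
G1 X4.0127 Y218.8732 F3265
M5
G0 X64.0692 Y261.6428
M3 S237
G1 X81.5254 Y263.9921 F3265
G1 X95.5299 Y253.3099 F3265
G1 X97.8792 Y235.8537 F3265
G1 X87.1970 Y221.8492 F3265
G1 X69.7408 Y219.4999 F3265
G1 X55.7363 Y230.1821 F3265
G1 X53.3870 Y247.6383 F3265
G1 X64.0692 Y261.6428 F3265
M5
G0 X0.0000 Y0.0000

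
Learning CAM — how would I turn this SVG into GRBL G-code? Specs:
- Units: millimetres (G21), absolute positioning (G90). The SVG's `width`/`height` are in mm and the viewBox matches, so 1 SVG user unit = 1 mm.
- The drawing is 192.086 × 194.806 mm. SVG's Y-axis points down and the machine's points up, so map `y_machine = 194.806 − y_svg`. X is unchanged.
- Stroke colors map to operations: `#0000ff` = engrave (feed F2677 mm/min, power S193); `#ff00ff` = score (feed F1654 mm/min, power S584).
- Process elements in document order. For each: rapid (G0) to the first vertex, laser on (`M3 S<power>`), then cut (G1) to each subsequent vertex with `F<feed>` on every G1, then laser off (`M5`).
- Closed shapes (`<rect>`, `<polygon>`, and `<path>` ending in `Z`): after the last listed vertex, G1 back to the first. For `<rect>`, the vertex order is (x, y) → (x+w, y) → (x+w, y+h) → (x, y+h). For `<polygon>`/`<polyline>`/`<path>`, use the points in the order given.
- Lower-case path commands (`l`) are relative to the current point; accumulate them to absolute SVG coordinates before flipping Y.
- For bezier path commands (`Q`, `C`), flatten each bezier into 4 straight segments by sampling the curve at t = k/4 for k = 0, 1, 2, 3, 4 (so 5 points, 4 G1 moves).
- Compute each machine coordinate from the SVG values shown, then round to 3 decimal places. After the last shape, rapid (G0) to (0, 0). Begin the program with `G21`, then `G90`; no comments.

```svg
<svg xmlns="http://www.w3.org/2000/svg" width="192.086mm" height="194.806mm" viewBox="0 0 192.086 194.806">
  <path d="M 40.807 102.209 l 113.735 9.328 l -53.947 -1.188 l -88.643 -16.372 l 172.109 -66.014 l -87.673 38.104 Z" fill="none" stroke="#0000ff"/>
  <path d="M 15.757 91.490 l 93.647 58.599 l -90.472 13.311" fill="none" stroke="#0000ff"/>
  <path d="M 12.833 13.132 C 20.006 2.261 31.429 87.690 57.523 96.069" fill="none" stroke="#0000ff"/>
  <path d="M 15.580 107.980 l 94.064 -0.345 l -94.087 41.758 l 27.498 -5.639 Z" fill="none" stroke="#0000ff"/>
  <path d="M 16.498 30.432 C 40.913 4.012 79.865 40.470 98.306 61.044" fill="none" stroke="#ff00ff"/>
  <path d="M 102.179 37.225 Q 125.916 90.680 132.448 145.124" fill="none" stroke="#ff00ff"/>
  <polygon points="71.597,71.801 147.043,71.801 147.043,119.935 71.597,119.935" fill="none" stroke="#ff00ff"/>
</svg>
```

G21
G90
G0 X40.807 Y92.597
M3 S193
G1 X154.542 Y83.269 F2677
G1 X100.595 Y84.457 F2677
G1 X11.952 Y100.829 F2677
G1 X184.061 Y166.843 F2677
G1 X96.388 Y128.739 F2677
G1 X40.807 Y92.597 F2677
M5
G0 X15.757 Y103.316
M3 S193
G1 X109.404 Y44.717 F2677
G1 X18.932 Y31.406 F2677
M5
G0 X12.833 Y181.674
M3 S193
G1 X19.172 Y174.480 F2677
G1 X28.083 Y147.424 F2677
G1 X40.540 Y116.760 F2677
G1 X57.523 Y98.737 F2677
M5
G0 X15.580 Y86.826
M3 S193
G1 X109.644 Y87.171 F2677
G1 X15.557 Y45.413 F2677
G1 X43.055 Y51.052 F2677
G1 X15.580 Y86.826 F2677
M5
G0 X16.498 Y164.374
M3 S584
G1 X36.987 Y173.630 F1654
G1 X59.642 Y166.691 F1654
G1 X81.177 Y150.940 F1654
G1 X98.306 Y133.762 F1654
M5
G0 X102.179 Y157.581
M3 S584
G1 X112.972 Y130.792 F1654
G1 X121.615 Y103.879 F1654
G1 X128.107 Y76.842 F1654
G1 X132.448 Y49.682 F1654
M5
G0 X71.597 Y123.005
M3 S584
G1 X147.043 Y123.005 F1654
G1 X147.043 Y74.871 F1654
G1 X71.597 Y74.871 F1654
G1 X71.597 Y123.005 F1654
M5
G0 X0.000 Y0.000

Since the viewBox matches the mm dimensions, user units are millimetres directly. The only transform is the Y-flip y_m = 194.806 − y_svg.

Shape 1 is a closed polygon drawn with `<path>`. Its stroke #0000ff means engrave at S193, F2677. After flipping Y the toolpath is (40.807,92.597) → (154.542,83.269) → (100.595,84.457) → (11.952,100.829) → (184.061,166.843) → (96.388,128.739) → (40.807,92.597), returning to the start.

Shape 2 is a open polyline drawn with `<path>`. Its stroke #0000ff means engrave at S193, F2677. After flipping Y the toolpath is (15.757,103.316) → (109.404,44.717) → (18.932,31.406).

Shape 3 is a cubic bezier drawn with `<path>`. Its stroke #0000ff means engrave at S193, F2677. After flipping Y the toolpath is (12.833,181.674) → (19.172,174.480) → (28.083,147.424) → (40.540,116.760) → (57.523,98.737).

Shape 4 is a closed polygon drawn with `<path>`. Its stroke #0000ff means engrave at S193, F2677. After flipping Y the toolpath is (15.580,86.826) → (109.644,87.171) → (15.557,45.413) → (43.055,51.052) → (15.580,86.826), returning to the start.

Shape 5 is a cubic bezier drawn with `<path>`. Its stroke #ff00ff means score at S584, F1654. After flipping Y the toolpath is (16.498,164.374) → (36.987,173.630) → (59.642,166.691) → (81.177,150.940) → (98.306,133.762).

Shape 6 is a quadratic bezier drawn with `<path>`. Its stroke #ff00ff means score at S584, F1654. After flipping Y the toolpath is (102.179,157.581) → (112.972,130.792) → (121.615,103.879) → (128.107,76.842) → (132.448,49.682).

Shape 7 is a rectangle drawn with `<polygon>`. Its stroke #ff00ff means score at S584, F1654. After flipping Y the toolpath is (71.597,123.005) → (147.043,123.005) → (147.043,74.871) → (71.597,74.871) → (71.597,123.005), returning to the start.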